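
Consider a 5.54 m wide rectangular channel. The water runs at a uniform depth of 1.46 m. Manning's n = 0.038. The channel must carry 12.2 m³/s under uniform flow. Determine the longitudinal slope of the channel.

Flow area A = b·y = 5.54 × 1.46 = 8.088 m². Wetted perimeter P = b + 2y = 5.54 + 2×1.46 = 8.46 m.
Hydraulic radius R = A/P = 8.088/8.46 = 0.9561 m.
From Manning's equation, S = [nQ / (1 A R^(2/3))]² = [0.038 × 12.2 / (1 × 8.088 × 0.9561^(2/3))]² = 0.00349.

S = 0.00349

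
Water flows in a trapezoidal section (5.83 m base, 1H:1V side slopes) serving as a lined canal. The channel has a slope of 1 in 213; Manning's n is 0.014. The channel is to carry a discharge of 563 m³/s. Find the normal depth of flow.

y_n = 5.23 m

Manning's equation rearranged: A R^(2/3) = nQ / (1·√S) = 0.014 × 563 / (√0.004695) = 115.
At y = 4.27 m: A R^(2/3) = 77.49 — low.
At y = 6.01 m: A R^(2/3) = 151.8 — high.
At y = 5.23 m: A R^(2/3) = 115 — matches.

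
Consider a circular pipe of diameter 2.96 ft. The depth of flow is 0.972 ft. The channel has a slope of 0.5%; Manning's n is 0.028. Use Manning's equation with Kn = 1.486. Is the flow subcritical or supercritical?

For a circular section of diameter D = 2.96 ft at depth y = 0.972 ft, the central angle is θ = 2 arccos(1 − 2y/D) = 2.441 rad. Then A = (D²/8)(θ − sin θ) = 1.967 ft² and P = Dθ/2 = 3.612 ft.
Hydraulic radius R = A/P = 1.967/3.612 = 0.5445 ft.
V = (1.486/n) R^(2/3) √S = (1.486/0.028) × 0.5445^(2/3) × √0.005 = 2.502 ft/s. Hydraulic depth D_h = A/T = 1.967/2.78 = 0.7075 ft.
Froude number Fr = V/√(g·D_h) = 2.502/√(32.2×0.7075) = 0.524, which is less than 1, so the flow is subcritical.

subcritical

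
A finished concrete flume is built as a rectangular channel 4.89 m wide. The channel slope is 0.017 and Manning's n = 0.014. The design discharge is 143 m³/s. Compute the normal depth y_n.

Manning's equation rearranged: A R^(2/3) = nQ / (1·√S) = 0.014 × 143 / (√0.017) = 15.35.
Try y = 1.84 m: A R^(2/3) = 9.294 — too small.
Try y = 3.4 m: A R^(2/3) = 21.03 — too large.
Try y = 2.67 m: A R^(2/3) = 15.36 — ≈ 15.35.

y_n = 2.67 m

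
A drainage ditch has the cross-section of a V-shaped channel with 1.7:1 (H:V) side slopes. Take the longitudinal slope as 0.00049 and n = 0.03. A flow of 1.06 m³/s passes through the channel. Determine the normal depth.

Manning's equation rearranged: A R^(2/3) = nQ / (1·√S) = 0.03 × 1.06 / (√0.00049) = 1.437.
Try y = 1.34 m: A R^(2/3) = 2.117 — over.
Try y = 1.16 m: A R^(2/3) = 1.441 — close enough.

y_n = 1.16 m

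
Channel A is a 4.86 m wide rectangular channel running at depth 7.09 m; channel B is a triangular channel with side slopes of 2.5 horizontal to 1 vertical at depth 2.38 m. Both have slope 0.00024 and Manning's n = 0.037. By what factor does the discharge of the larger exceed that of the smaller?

Channel A: Flow area A = b·y = 4.86 × 7.09 = 34.46 m². Wetted perimeter P = b + 2y = 4.86 + 2×7.09 = 19.04 m. Hydraulic radius R = A/P = 34.46/19.04 = 1.81 m. Q_A = (1/0.037)·34.46·1.81^(2/3)·√0.00024 = 21.43 m³/s.
Channel B: For a triangular section with side slope z = 2.5: A = zy² = 2.5×2.38² = 14.16 m²; P = 2y√(1+z²) = 2×2.38×2.693 = 12.82 m. Hydraulic radius R = A/P = 14.16/12.82 = 1.105 m. Q_B = (1/0.037)·14.16·1.105^(2/3)·√0.00024 = 6.337 m³/s.
The larger discharge is 21.43 m³/s and the smaller is 6.337 m³/s; the ratio is 3.38.

3.38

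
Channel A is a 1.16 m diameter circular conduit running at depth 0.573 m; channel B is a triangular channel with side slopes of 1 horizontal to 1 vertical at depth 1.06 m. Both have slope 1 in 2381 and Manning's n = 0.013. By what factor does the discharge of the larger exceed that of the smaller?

2.58

Channel A: For a circular section of diameter D = 1.16 m at depth y = 0.573 m, the central angle is θ = 2 arccos(1 − 2y/D) = 3.117 rad. Then A = (D²/8)(θ − sin θ) = 0.5203 m² and P = Dθ/2 = 1.808 m. Hydraulic radius R = A/P = 0.5203/1.808 = 0.2878 m. Q_A = (1/0.013)·0.5203·0.2878^(2/3)·√0.00042 = 0.3575 m³/s.
Channel B: For a triangular section with side slope z = 1: A = zy² = 1×1.06² = 1.124 m²; P = 2y√(1+z²) = 2×1.06×1.414 = 2.998 m. Hydraulic radius R = A/P = 1.124/2.998 = 0.3748 m. Q_B = (1/0.013)·1.124·0.3748^(2/3)·√0.00042 = 0.9207 m³/s.
The larger discharge is 0.9207 m³/s and the smaller is 0.3575 m³/s; the ratio is 2.58.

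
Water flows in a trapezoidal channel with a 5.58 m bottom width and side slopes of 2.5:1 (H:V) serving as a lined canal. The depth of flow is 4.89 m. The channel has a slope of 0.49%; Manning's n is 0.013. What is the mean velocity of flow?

V = 10.5 m/s

With bottom width b = 5.58 m and side slope z = 2.5: A = (b + zy)y = (5.58 + 2.5×4.89)×4.89 = 87.07 m²; P = b + 2y√(1+z²) = 5.58 + 2×4.89×2.693 = 31.91 m.
Hydraulic radius R = A/P = 87.07/31.91 = 2.728 m.
From Manning's equation, V = (1/n) R^(2/3) S^(1/2) = (1/0.013) × 2.728^(2/3) × 0.0049^(1/2) = 10.5 m/s.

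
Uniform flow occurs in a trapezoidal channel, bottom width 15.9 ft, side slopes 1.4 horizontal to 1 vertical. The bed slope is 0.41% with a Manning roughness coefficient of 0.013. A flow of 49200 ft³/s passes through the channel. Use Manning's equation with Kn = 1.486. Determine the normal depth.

y_n = 24.8 ft

Manning's equation rearranged: A R^(2/3) = nQ / (1.486·√S) = 0.013 × 49200 / (1.486 × √0.0041) = 6722.
At y = 17.2 ft: A R^(2/3) = 3010 — low.
At y = 29.1 ft: A R^(2/3) = 9667 — high.
At y = 24.8 ft: A R^(2/3) = 6726 — close enough.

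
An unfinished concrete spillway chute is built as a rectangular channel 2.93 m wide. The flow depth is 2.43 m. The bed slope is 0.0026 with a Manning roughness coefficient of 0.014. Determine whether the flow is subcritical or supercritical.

Flow area A = b·y = 2.93 × 2.43 = 7.12 m². Wetted perimeter P = b + 2y = 2.93 + 2×2.43 = 7.79 m.
Hydraulic radius R = A/P = 7.12/7.79 = 0.914 m.
V = (1/n) R^(2/3) √S = (1/0.014) × 0.914^(2/3) × √0.0026 = 3.43 m/s. Hydraulic depth D_h = A/T = 7.12/2.93 = 2.43 m.
Froude number Fr = V/√(g·D_h) = 3.43/√(9.81×2.43) = 0.703, which is less than 1, so the flow is subcritical.

subcritical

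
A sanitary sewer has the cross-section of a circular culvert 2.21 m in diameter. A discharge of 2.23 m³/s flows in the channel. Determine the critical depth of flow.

y_c = 0.685 m

At critical depth, Q² T / (g A³) = 1, i.e. A³/T = Q²/g = 2.23²/9.81 = 0.5069.
Try y = 0.784 m: A³/T = 0.8559 — too large.
Try y = 0.505 m: A³/T = 0.1552 — too small.
Try y = 0.685 m: A³/T = 0.508 — ≈ 0.5069.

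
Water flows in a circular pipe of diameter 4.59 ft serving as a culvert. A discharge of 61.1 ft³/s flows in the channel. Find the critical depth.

y_c = 2.26 ft

At critical depth, Q² T / (g A³) = 1, i.e. A³/T = Q²/g = 61.1²/32.2 = 115.9.
At y = 2.01 ft: A³/T = 74.3 — too small.
At y = 2.26 ft: A³/T = 116.3 — close enough.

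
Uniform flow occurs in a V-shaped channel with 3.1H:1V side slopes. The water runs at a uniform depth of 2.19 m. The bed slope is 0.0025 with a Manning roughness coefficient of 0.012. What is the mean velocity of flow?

V = 4.28 m/s

For a triangular section with side slope z = 3.1: A = zy² = 3.1×2.19² = 14.87 m²; P = 2y√(1+z²) = 2×2.19×3.257 = 14.27 m.
Hydraulic radius R = A/P = 14.87/14.27 = 1.042 m.
From Manning's equation, V = (1/n) R^(2/3) S^(1/2) = (1/0.012) × 1.042^(2/3) × 0.0025^(1/2) = 4.28 m/s.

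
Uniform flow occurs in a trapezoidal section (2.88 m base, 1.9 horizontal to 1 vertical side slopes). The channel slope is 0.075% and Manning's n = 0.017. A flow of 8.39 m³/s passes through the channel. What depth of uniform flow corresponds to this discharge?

Manning's equation rearranged: A R^(2/3) = nQ / (1·√S) = 0.017 × 8.39 / (√0.00075) = 5.208.
Trying y = 0.924 m: A R^(2/3) = 3.133 — low.
Trying y = 1.4 m: A R^(2/3) = 7.081 — high.
Trying y = 1.2 m: A R^(2/3) = 5.206 — close enough.

y_n = 1.2 m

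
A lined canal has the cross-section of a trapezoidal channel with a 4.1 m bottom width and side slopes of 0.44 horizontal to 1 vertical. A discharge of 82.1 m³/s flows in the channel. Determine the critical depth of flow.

At critical depth, Q² T / (g A³) = 1, i.e. A³/T = Q²/g = 82.1²/9.81 = 687.1.
Try y = 3.65 m: A³/T = 1235 — too large.
Try y = 3.07 m: A³/T = 688.9 — close enough.

y_c = 3.07 m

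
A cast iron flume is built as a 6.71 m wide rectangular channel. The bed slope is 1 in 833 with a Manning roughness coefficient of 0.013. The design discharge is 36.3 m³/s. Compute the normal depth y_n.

y_n = 1.82 m

Manning's equation rearranged: A R^(2/3) = nQ / (1·√S) = 0.013 × 36.3 / (√0.0012) = 13.62.
At y = 1.55 m: A R^(2/3) = 10.81 — short.
At y = 1.82 m: A R^(2/3) = 13.64 — close enough.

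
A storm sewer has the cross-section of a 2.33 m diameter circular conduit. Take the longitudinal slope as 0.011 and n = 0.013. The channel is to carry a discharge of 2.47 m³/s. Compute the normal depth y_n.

y_n = 0.505 m

Manning's equation rearranged: A R^(2/3) = nQ / (1·√S) = 0.013 × 2.47 / (√0.011) = 0.3062.
At y = 0.634 m: A R^(2/3) = 0.4815 — high.
At y = 0.345 m: A R^(2/3) = 0.1407 — low.
At y = 0.505 m: A R^(2/3) = 0.3063 — matches.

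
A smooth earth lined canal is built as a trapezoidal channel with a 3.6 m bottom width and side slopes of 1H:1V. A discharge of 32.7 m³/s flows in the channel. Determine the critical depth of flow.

y_c = 1.72 m

At critical depth, Q² T / (g A³) = 1, i.e. A³/T = Q²/g = 32.7²/9.81 = 109.
At y = 1.89 m: A³/T = 151.4 — high.
At y = 1.46 m: A³/T = 61.84 — low.
At y = 1.72 m: A³/T = 108.8 — ≈ 109.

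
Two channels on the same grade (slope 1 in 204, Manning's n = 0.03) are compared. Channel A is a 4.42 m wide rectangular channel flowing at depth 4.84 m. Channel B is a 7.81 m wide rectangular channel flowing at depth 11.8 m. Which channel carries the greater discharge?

Channel A: Flow area A = b·y = 4.42 × 4.84 = 21.39 m². Wetted perimeter P = b + 2y = 4.42 + 2×4.84 = 14.1 m. Hydraulic radius R = A/P = 21.39/14.1 = 1.517 m. Q_A = (1/0.03)·21.39·1.517^(2/3)·√0.004902 = 65.92 m³/s.
Channel B: Flow area A = b·y = 7.81 × 11.8 = 92.16 m². Wetted perimeter P = b + 2y = 7.81 + 2×11.8 = 31.41 m. Hydraulic radius R = A/P = 92.16/31.41 = 2.934 m. Q_B = (1/0.03)·92.16·2.934^(2/3)·√0.004902 = 440.8 m³/s.
Q_A = 65.92 m³/s vs Q_B = 440.8 m³/s, so channel B carries more.

channel B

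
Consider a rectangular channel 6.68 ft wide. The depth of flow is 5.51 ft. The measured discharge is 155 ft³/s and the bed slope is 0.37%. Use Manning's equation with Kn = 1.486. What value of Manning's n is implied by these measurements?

Flow area A = b·y = 6.68 × 5.51 = 36.81 ft². Wetted perimeter P = b + 2y = 6.68 + 2×5.51 = 17.7 ft.
Hydraulic radius R = A/P = 36.81/17.7 = 2.079 ft.
Rearranging Manning's equation: n = (1.486/Q) A R^(2/3) S^(1/2) = (1.486/155) × 36.81 × 2.079^(2/3) × √0.0037 = 0.035.

n = 0.035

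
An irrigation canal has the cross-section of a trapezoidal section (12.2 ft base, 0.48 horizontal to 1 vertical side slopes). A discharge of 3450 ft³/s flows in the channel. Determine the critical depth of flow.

At critical depth, Q² T / (g A³) = 1, i.e. A³/T = Q²/g = 3450²/32.2 = 369600.
Try y = 14.4 ft: A³/T = 801000 — high.
Try y = 11.6 ft: A³/T = 375200 — matches.

y_c = 11.6 ft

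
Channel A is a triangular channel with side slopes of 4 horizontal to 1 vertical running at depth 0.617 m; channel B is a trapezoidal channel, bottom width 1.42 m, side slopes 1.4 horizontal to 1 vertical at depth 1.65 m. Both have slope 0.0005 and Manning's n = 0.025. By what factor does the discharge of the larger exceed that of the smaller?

8.21

Channel A: For a triangular section with side slope z = 4: A = zy² = 4×0.617² = 1.523 m²; P = 2y√(1+z²) = 2×0.617×4.123 = 5.088 m. Hydraulic radius R = A/P = 1.523/5.088 = 0.2993 m. Q_A = (1/0.025)·1.523·0.2993^(2/3)·√0.0005 = 0.6094 m³/s.
Channel B: With bottom width b = 1.42 m and side slope z = 1.4: A = (b + zy)y = (1.42 + 1.4×1.65)×1.65 = 6.154 m²; P = b + 2y√(1+z²) = 1.42 + 2×1.65×1.72 = 7.098 m. Hydraulic radius R = A/P = 6.154/7.098 = 0.8671 m. Q_B = (1/0.025)·6.154·0.8671^(2/3)·√0.0005 = 5.006 m³/s.
The larger discharge is 5.006 m³/s and the smaller is 0.6094 m³/s; the ratio is 8.21.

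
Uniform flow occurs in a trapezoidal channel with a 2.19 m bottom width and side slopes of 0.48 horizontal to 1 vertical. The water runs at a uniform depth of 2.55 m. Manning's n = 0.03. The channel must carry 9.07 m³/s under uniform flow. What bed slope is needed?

With bottom width b = 2.19 m and side slope z = 0.48: A = (b + zy)y = (2.19 + 0.48×2.55)×2.55 = 8.706 m²; P = b + 2y√(1+z²) = 2.19 + 2×2.55×1.109 = 7.847 m.
Hydraulic radius R = A/P = 8.706/7.847 = 1.109 m.
From Manning's equation, S = [nQ / (1 A R^(2/3))]² = [0.03 × 9.07 / (1 × 8.706 × 1.109^(2/3))]² = 0.000851.

S = 0.000851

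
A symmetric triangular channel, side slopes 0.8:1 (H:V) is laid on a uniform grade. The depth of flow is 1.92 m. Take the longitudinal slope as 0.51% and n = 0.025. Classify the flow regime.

subcritical

For a triangular section with side slope z = 0.8: A = zy² = 0.8×1.92² = 2.949 m²; P = 2y√(1+z²) = 2×1.92×1.281 = 4.918 m.
Hydraulic radius R = A/P = 2.949/4.918 = 0.5997 m.
V = (1/n) R^(2/3) √S = (1/0.025) × 0.5997^(2/3) × √0.0051 = 2.031 m/s. Hydraulic depth D_h = A/T = 2.949/3.072 = 0.96 m.
Froude number Fr = V/√(g·D_h) = 2.031/√(9.81×0.96) = 0.662, which is less than 1, so the flow is subcritical.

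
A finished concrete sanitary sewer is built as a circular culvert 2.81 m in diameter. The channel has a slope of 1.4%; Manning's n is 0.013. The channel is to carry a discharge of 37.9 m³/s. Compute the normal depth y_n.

Manning's equation rearranged: A R^(2/3) = nQ / (1·√S) = 0.013 × 37.9 / (√0.014) = 4.164.
Trying y = 1.37 m: A R^(2/3) = 2.347 — short.
Trying y = 2.41 m: A R^(2/3) = 5.083 — over.
Trying y = 1.99 m: A R^(2/3) = 4.165 — matches.

y_n = 1.99 m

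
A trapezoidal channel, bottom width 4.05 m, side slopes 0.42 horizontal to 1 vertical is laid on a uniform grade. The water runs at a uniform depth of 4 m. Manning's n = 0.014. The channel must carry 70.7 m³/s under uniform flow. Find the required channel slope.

S = 0.000851

With bottom width b = 4.05 m and side slope z = 0.42: A = (b + zy)y = (4.05 + 0.42×4)×4 = 22.92 m²; P = b + 2y√(1+z²) = 4.05 + 2×4×1.085 = 12.73 m.
Hydraulic radius R = A/P = 22.92/12.73 = 1.801 m.
From Manning's equation, S = [nQ / (1 A R^(2/3))]² = [0.014 × 70.7 / (1 × 22.92 × 1.801^(2/3))]² = 0.000851.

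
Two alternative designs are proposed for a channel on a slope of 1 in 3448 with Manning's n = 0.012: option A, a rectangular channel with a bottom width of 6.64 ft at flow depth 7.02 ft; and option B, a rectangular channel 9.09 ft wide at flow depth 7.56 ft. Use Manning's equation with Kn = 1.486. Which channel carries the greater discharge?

channel B

Channel A: Flow area A = b·y = 6.64 × 7.02 = 46.61 ft². Wetted perimeter P = b + 2y = 6.64 + 2×7.02 = 20.68 ft. Hydraulic radius R = A/P = 46.61/20.68 = 2.254 ft. Q_A = (1.486/0.012)·46.61·2.254^(2/3)·√0.00029 = 169 ft³/s.
Channel B: Flow area A = b·y = 9.09 × 7.56 = 68.72 ft². Wetted perimeter P = b + 2y = 9.09 + 2×7.56 = 24.21 ft. Hydraulic radius R = A/P = 68.72/24.21 = 2.839 ft. Q_B = (1.486/0.012)·68.72·2.839^(2/3)·√0.00029 = 290.5 ft³/s.
Q_A = 169 ft³/s vs Q_B = 290.5 ft³/s, so channel B carries more.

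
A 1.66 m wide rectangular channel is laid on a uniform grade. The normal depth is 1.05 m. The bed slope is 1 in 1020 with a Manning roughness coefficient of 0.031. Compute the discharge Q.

Flow area A = b·y = 1.66 × 1.05 = 1.743 m². Wetted perimeter P = b + 2y = 1.66 + 2×1.05 = 3.76 m.
Hydraulic radius R = A/P = 1.743/3.76 = 0.4636 m.
Manning's equation: Q = (1/n) A R^(2/3) S^(1/2) = (1/0.031) × 1.743 × 0.4636^(2/3) × 0.0009804^(1/2) = 1.05 m³/s.

Q = 1.05 m³/s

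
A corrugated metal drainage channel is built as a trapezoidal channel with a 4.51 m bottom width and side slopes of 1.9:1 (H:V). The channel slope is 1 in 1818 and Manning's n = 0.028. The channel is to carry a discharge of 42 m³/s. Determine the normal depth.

Manning's equation rearranged: A R^(2/3) = nQ / (1·√S) = 0.028 × 42 / (√0.0005501) = 50.14.
Trying y = 2.45 m: A R^(2/3) = 29.34 — short.
Trying y = 3.17 m: A R^(2/3) = 50.18 — matches.

y_n = 3.17 m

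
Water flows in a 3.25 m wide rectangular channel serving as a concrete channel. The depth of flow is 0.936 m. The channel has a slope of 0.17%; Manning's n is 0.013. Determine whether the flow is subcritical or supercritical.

subcritical

Flow area A = b·y = 3.25 × 0.936 = 3.042 m². Wetted perimeter P = b + 2y = 3.25 + 2×0.936 = 5.122 m.
Hydraulic radius R = A/P = 3.042/5.122 = 0.5939 m.
V = (1/n) R^(2/3) √S = (1/0.013) × 0.5939^(2/3) × √0.0017 = 2.241 m/s. Hydraulic depth D_h = A/T = 3.042/3.25 = 0.936 m.
Froude number Fr = V/√(g·D_h) = 2.241/√(9.81×0.936) = 0.74, which is less than 1, so the flow is subcritical.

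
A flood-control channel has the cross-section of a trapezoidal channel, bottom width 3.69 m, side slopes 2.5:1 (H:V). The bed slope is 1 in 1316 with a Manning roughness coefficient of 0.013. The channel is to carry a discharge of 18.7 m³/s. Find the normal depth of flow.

Manning's equation rearranged: A R^(2/3) = nQ / (1·√S) = 0.013 × 18.7 / (√0.0007599) = 8.819.
Trying y = 1.51 m: A R^(2/3) = 10.92 — over.
Trying y = 1.15 m: A R^(2/3) = 6.309 — short.
Trying y = 1.36 m: A R^(2/3) = 8.824 — matches.

y_n = 1.36 m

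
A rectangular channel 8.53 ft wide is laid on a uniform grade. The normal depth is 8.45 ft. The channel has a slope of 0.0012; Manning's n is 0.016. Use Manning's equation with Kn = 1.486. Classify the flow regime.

Flow area A = b·y = 8.53 × 8.45 = 72.08 ft². Wetted perimeter P = b + 2y = 8.53 + 2×8.45 = 25.43 ft.
Hydraulic radius R = A/P = 72.08/25.43 = 2.834 ft.
V = (1.486/n) R^(2/3) √S = (1.486/0.016) × 2.834^(2/3) × √0.0012 = 6.444 ft/s. Hydraulic depth D_h = A/T = 72.08/8.53 = 8.45 ft.
Froude number Fr = V/√(g·D_h) = 6.444/√(32.2×8.45) = 0.391, which is less than 1, so the flow is subcritical.

subcritical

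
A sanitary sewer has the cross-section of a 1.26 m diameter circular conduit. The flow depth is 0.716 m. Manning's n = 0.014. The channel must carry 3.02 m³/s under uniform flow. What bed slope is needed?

S = 0.0141

For a circular section of diameter D = 1.26 m at depth y = 0.716 m, the central angle is θ = 2 arccos(1 − 2y/D) = 3.415 rad. Then A = (D²/8)(θ − sin θ) = 0.7315 m² and P = Dθ/2 = 2.152 m.
Hydraulic radius R = A/P = 0.7315/2.152 = 0.3399 m.
From Manning's equation, S = [nQ / (1 A R^(2/3))]² = [0.014 × 3.02 / (1 × 0.7315 × 0.3399^(2/3))]² = 0.0141.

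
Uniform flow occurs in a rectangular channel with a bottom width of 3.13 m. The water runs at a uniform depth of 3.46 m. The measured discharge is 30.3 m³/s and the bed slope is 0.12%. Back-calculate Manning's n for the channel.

n = 0.013

Flow area A = b·y = 3.13 × 3.46 = 10.83 m². Wetted perimeter P = b + 2y = 3.13 + 2×3.46 = 10.05 m.
Hydraulic radius R = A/P = 10.83/10.05 = 1.078 m.
Rearranging Manning's equation: n = (1/Q) A R^(2/3) S^(1/2) = (1/30.3) × 10.83 × 1.078^(2/3) × √0.0012 = 0.013.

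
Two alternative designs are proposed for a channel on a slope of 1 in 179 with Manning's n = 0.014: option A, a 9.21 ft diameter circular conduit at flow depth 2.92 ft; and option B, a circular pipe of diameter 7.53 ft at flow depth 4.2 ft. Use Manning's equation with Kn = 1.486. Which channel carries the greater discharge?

channel B

Channel A: For a circular section of diameter D = 9.21 ft at depth y = 2.92 ft, the central angle is θ = 2 arccos(1 − 2y/D) = 2.392 rad. Then A = (D²/8)(θ − sin θ) = 18.15 ft² and P = Dθ/2 = 11.02 ft. Hydraulic radius R = A/P = 18.15/11.02 = 1.647 ft. Q_A = (1.486/0.014)·18.15·1.647^(2/3)·√0.005587 = 200.8 ft³/s.
Channel B: For a circular section of diameter D = 7.53 ft at depth y = 4.2 ft, the central angle is θ = 2 arccos(1 − 2y/D) = 3.373 rad. Then A = (D²/8)(θ − sin θ) = 25.53 ft² and P = Dθ/2 = 12.7 ft. Hydraulic radius R = A/P = 25.53/12.7 = 2.011 ft. Q_B = (1.486/0.014)·25.53·2.011^(2/3)·√0.005587 = 322.7 ft³/s.
Q_A = 200.8 ft³/s vs Q_B = 322.7 ft³/s, so channel B carries more.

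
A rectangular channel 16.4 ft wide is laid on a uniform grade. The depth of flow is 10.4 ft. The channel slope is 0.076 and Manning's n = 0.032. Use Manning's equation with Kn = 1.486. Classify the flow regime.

supercritical

Flow area A = b·y = 16.4 × 10.4 = 170.6 ft². Wetted perimeter P = b + 2y = 16.4 + 2×10.4 = 37.2 ft.
Hydraulic radius R = A/P = 170.6/37.2 = 4.585 ft.
V = (1.486/n) R^(2/3) √S = (1.486/0.032) × 4.585^(2/3) × √0.076 = 35.33 ft/s. Hydraulic depth D_h = A/T = 170.6/16.4 = 10.4 ft.
Froude number Fr = V/√(g·D_h) = 35.33/√(32.2×10.4) = 1.93, which is greater than 1, so the flow is supercritical.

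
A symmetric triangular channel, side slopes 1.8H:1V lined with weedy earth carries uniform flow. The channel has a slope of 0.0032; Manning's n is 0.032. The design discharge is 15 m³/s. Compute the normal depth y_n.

Manning's equation rearranged: A R^(2/3) = nQ / (1·√S) = 0.032 × 15 / (√0.0032) = 8.485.
Trying y = 2.61 m: A R^(2/3) = 13.39 — too large.
Trying y = 1.77 m: A R^(2/3) = 4.752 — too small.
Trying y = 2.2 m: A R^(2/3) = 8.487 — matches.

y_n = 2.2 m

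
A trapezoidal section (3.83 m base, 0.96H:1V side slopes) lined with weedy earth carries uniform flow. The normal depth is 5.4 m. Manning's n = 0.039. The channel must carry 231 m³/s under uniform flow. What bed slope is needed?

S = 0.00964

With bottom width b = 3.83 m and side slope z = 0.96: A = (b + zy)y = (3.83 + 0.96×5.4)×5.4 = 48.68 m²; P = b + 2y√(1+z²) = 3.83 + 2×5.4×1.386 = 18.8 m.
Hydraulic radius R = A/P = 48.68/18.8 = 2.589 m.
From Manning's equation, S = [nQ / (1 A R^(2/3))]² = [0.039 × 231 / (1 × 48.68 × 2.589^(2/3))]² = 0.00964.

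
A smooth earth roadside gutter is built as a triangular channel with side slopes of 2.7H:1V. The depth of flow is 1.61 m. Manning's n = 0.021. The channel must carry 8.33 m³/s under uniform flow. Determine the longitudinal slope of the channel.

S = 0.000909

For a triangular section with side slope z = 2.7: A = zy² = 2.7×1.61² = 6.999 m²; P = 2y√(1+z²) = 2×1.61×2.879 = 9.271 m.
Hydraulic radius R = A/P = 6.999/9.271 = 0.7549 m.
From Manning's equation, S = [nQ / (1 A R^(2/3))]² = [0.021 × 8.33 / (1 × 6.999 × 0.7549^(2/3))]² = 0.000909.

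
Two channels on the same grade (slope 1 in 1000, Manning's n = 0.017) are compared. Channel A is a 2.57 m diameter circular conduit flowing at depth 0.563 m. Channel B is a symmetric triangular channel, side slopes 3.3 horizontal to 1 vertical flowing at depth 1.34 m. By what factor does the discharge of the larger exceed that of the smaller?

10.8

Channel A: For a circular section of diameter D = 2.57 m at depth y = 0.563 m, the central angle is θ = 2 arccos(1 − 2y/D) = 1.948 rad. Then A = (D²/8)(θ − sin θ) = 0.8411 m² and P = Dθ/2 = 2.504 m. Hydraulic radius R = A/P = 0.8411/2.504 = 0.3359 m. Q_A = (1/0.017)·0.8411·0.3359^(2/3)·√0.001 = 0.7561 m³/s.
Channel B: For a triangular section with side slope z = 3.3: A = zy² = 3.3×1.34² = 5.925 m²; P = 2y√(1+z²) = 2×1.34×3.448 = 9.241 m. Hydraulic radius R = A/P = 5.925/9.241 = 0.6412 m. Q_B = (1/0.017)·5.925·0.6412^(2/3)·√0.001 = 8.196 m³/s.
The larger discharge is 8.196 m³/s and the smaller is 0.7561 m³/s; the ratio is 10.8.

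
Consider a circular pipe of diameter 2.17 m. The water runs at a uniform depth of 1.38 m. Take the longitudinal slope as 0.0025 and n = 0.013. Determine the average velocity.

For a circular section of diameter D = 2.17 m at depth y = 1.38 m, the central angle is θ = 2 arccos(1 − 2y/D) = 3.692 rad. Then A = (D²/8)(θ − sin θ) = 2.481 m² and P = Dθ/2 = 4.006 m.
Hydraulic radius R = A/P = 2.481/4.006 = 0.6194 m.
From Manning's equation, V = (1/n) R^(2/3) S^(1/2) = (1/0.013) × 0.6194^(2/3) × 0.0025^(1/2) = 2.79 m/s.

V = 2.79 m/s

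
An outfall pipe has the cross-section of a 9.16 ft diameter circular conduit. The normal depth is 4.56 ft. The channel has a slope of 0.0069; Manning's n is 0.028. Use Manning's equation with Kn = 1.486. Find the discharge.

Q = 250 ft³/s

For a circular section of diameter D = 9.16 ft at depth y = 4.56 ft, the central angle is θ = 2 arccos(1 − 2y/D) = 3.133 rad. Then A = (D²/8)(θ − sin θ) = 32.77 ft² and P = Dθ/2 = 14.35 ft.
Hydraulic radius R = A/P = 32.77/14.35 = 2.284 ft.
Manning's equation: Q = (1.486/n) A R^(2/3) S^(1/2) = (1.486/0.028) × 32.77 × 2.284^(2/3) × 0.0069^(1/2) = 250 ft³/s.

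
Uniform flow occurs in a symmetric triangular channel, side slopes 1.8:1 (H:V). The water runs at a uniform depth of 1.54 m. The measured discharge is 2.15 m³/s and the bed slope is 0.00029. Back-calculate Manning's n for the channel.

For a triangular section with side slope z = 1.8: A = zy² = 1.8×1.54² = 4.269 m²; P = 2y√(1+z²) = 2×1.54×2.059 = 6.342 m.
Hydraulic radius R = A/P = 4.269/6.342 = 0.6731 m.
Rearranging Manning's equation: n = (1/Q) A R^(2/3) S^(1/2) = (1/2.15) × 4.269 × 0.6731^(2/3) × √0.00029 = 0.026.

n = 0.026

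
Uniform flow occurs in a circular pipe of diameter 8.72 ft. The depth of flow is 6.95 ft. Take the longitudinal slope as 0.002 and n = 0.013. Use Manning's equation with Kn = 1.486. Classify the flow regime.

subcritical

For a circular section of diameter D = 8.72 ft at depth y = 6.95 ft, the central angle is θ = 2 arccos(1 − 2y/D) = 4.414 rad. Then A = (D²/8)(θ − sin θ) = 51.04 ft² and P = Dθ/2 = 19.24 ft.
Hydraulic radius R = A/P = 51.04/19.24 = 2.652 ft.
V = (1.486/n) R^(2/3) √S = (1.486/0.013) × 2.652^(2/3) × √0.002 = 9.794 ft/s. Hydraulic depth D_h = A/T = 51.04/7.015 = 7.276 ft.
Froude number Fr = V/√(g·D_h) = 9.794/√(32.2×7.276) = 0.64, which is less than 1, so the flow is subcritical.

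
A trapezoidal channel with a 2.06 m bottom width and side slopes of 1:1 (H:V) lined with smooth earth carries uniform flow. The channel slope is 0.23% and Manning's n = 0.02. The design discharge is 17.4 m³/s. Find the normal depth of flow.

y_n = 1.86 m

Manning's equation rearranged: A R^(2/3) = nQ / (1·√S) = 0.02 × 17.4 / (√0.0023) = 7.256.
Trying y = 2.15 m: A R^(2/3) = 9.714 — high.
Trying y = 1.67 m: A R^(2/3) = 5.885 — low.
Trying y = 1.86 m: A R^(2/3) = 7.271 — close enough.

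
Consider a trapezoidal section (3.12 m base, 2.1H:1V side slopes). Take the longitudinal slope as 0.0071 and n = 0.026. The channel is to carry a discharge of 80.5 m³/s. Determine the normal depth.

y_n = 2.43 m

Manning's equation rearranged: A R^(2/3) = nQ / (1·√S) = 0.026 × 80.5 / (√0.0071) = 24.84.
Try y = 2.93 m: A R^(2/3) = 37.51 — over.
Try y = 2.43 m: A R^(2/3) = 24.83 — ≈ 24.84.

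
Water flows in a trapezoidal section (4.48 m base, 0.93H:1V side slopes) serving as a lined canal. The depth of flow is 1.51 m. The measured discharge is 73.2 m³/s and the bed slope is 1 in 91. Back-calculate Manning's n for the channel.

With bottom width b = 4.48 m and side slope z = 0.93: A = (b + zy)y = (4.48 + 0.93×1.51)×1.51 = 8.885 m²; P = b + 2y√(1+z²) = 4.48 + 2×1.51×1.366 = 8.604 m.
Hydraulic radius R = A/P = 8.885/8.604 = 1.033 m.
Rearranging Manning's equation: n = (1/Q) A R^(2/3) S^(1/2) = (1/73.2) × 8.885 × 1.033^(2/3) × √0.01099 = 0.013.

n = 0.013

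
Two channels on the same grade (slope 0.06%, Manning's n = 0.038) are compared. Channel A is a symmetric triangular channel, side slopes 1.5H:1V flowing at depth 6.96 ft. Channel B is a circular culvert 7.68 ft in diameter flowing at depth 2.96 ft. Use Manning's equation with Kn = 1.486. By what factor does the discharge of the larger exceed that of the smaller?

6.55

Channel A: For a triangular section with side slope z = 1.5: A = zy² = 1.5×6.96² = 72.66 ft²; P = 2y√(1+z²) = 2×6.96×1.803 = 25.09 ft. Hydraulic radius R = A/P = 72.66/25.09 = 2.896 ft. Q_A = (1.486/0.038)·72.66·2.896^(2/3)·√0.0006 = 141.4 ft³/s.
Channel B: For a circular section of diameter D = 7.68 ft at depth y = 2.96 ft, the central angle is θ = 2 arccos(1 − 2y/D) = 2.679 rad. Then A = (D²/8)(θ − sin θ) = 16.46 ft² and P = Dθ/2 = 10.29 ft. Hydraulic radius R = A/P = 16.46/10.29 = 1.6 ft. Q_B = (1.486/0.038)·16.46·1.6^(2/3)·√0.0006 = 21.58 ft³/s.
The larger discharge is 141.4 ft³/s and the smaller is 21.58 ft³/s; the ratio is 6.55.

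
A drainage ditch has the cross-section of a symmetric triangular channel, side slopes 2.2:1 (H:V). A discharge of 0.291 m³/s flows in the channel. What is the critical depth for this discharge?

At critical depth, Q² T / (g A³) = 1, i.e. A³/T = Q²/g = 0.291²/9.81 = 0.008632.
Try y = 0.258 m: A³/T = 0.002766 — short.
Try y = 0.324 m: A³/T = 0.008641 — matches.

y_c = 0.324 m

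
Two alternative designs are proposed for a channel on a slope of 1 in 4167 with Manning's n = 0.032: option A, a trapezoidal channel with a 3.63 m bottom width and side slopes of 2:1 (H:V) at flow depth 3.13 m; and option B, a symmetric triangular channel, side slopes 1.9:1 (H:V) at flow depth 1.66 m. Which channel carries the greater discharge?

channel A

Channel A: With bottom width b = 3.63 m and side slope z = 2: A = (b + zy)y = (3.63 + 2×3.13)×3.13 = 30.96 m²; P = b + 2y√(1+z²) = 3.63 + 2×3.13×2.236 = 17.63 m. Hydraulic radius R = A/P = 30.96/17.63 = 1.756 m. Q_A = (1/0.032)·30.96·1.756^(2/3)·√0.00024 = 21.81 m³/s.
Channel B: For a triangular section with side slope z = 1.9: A = zy² = 1.9×1.66² = 5.236 m²; P = 2y√(1+z²) = 2×1.66×2.147 = 7.128 m. Hydraulic radius R = A/P = 5.236/7.128 = 0.7345 m. Q_B = (1/0.032)·5.236·0.7345^(2/3)·√0.00024 = 2.063 m³/s.
Q_A = 21.81 m³/s vs Q_B = 2.063 m³/s, so channel A carries more.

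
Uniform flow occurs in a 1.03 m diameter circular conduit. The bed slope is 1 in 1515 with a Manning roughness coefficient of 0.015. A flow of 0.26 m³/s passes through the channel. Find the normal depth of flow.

y_n = 0.484 m

Manning's equation rearranged: A R^(2/3) = nQ / (1·√S) = 0.015 × 0.26 / (√0.0006601) = 0.1518.
At y = 0.591 m: A R^(2/3) = 0.2114 — too large.
At y = 0.39 m: A R^(2/3) = 0.1027 — too small.
At y = 0.484 m: A R^(2/3) = 0.1516 — matches.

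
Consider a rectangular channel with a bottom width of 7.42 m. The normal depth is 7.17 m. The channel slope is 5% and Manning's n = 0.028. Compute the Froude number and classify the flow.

supercritical

Flow area A = b·y = 7.42 × 7.17 = 53.2 m². Wetted perimeter P = b + 2y = 7.42 + 2×7.17 = 21.76 m.
Hydraulic radius R = A/P = 53.2/21.76 = 2.445 m.
V = (1/n) R^(2/3) √S = (1/0.028) × 2.445^(2/3) × √0.05 = 14.49 m/s. Hydraulic depth D_h = A/T = 53.2/7.42 = 7.17 m.
Froude number Fr = V/√(g·D_h) = 14.49/√(9.81×7.17) = 1.73, which is greater than 1, so the flow is supercritical.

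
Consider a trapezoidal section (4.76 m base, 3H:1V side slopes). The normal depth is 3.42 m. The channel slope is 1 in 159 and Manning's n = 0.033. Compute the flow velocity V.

V = 3.75 m/s

With bottom width b = 4.76 m and side slope z = 3: A = (b + zy)y = (4.76 + 3×3.42)×3.42 = 51.37 m²; P = b + 2y√(1+z²) = 4.76 + 2×3.42×3.162 = 26.39 m.
Hydraulic radius R = A/P = 51.37/26.39 = 1.947 m.
From Manning's equation, V = (1/n) R^(2/3) S^(1/2) = (1/0.033) × 1.947^(2/3) × 0.006289^(1/2) = 3.75 m/s.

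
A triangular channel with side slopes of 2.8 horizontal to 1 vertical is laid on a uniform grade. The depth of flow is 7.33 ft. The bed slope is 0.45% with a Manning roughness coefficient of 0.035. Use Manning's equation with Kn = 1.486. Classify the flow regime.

For a triangular section with side slope z = 2.8: A = zy² = 2.8×7.33² = 150.4 ft²; P = 2y√(1+z²) = 2×7.33×2.973 = 43.59 ft.
Hydraulic radius R = A/P = 150.4/43.59 = 3.451 ft.
V = (1.486/n) R^(2/3) √S = (1.486/0.035) × 3.451^(2/3) × √0.0045 = 6.505 ft/s. Hydraulic depth D_h = A/T = 150.4/41.05 = 3.665 ft.
Froude number Fr = V/√(g·D_h) = 6.505/√(32.2×3.665) = 0.599, which is less than 1, so the flow is subcritical.

subcritical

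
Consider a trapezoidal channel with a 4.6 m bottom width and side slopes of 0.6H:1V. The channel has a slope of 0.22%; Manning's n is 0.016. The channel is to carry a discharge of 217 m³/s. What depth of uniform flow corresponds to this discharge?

y_n = 5.28 m

Manning's equation rearranged: A R^(2/3) = nQ / (1·√S) = 0.016 × 217 / (√0.0022) = 74.02.
Trying y = 3.89 m: A R^(2/3) = 42.43 — low.
Trying y = 6.32 m: A R^(2/3) = 103.9 — high.
Trying y = 5.28 m: A R^(2/3) = 74.03 — ≈ 74.02.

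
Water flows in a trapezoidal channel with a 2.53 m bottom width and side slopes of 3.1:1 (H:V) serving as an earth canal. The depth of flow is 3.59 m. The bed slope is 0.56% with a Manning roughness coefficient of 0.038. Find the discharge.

Q = 148 m³/s

With bottom width b = 2.53 m and side slope z = 3.1: A = (b + zy)y = (2.53 + 3.1×3.59)×3.59 = 49.04 m²; P = b + 2y√(1+z²) = 2.53 + 2×3.59×3.257 = 25.92 m.
Hydraulic radius R = A/P = 49.04/25.92 = 1.892 m.
Manning's equation: Q = (1/n) A R^(2/3) S^(1/2) = (1/0.038) × 49.04 × 1.892^(2/3) × 0.0056^(1/2) = 148 m³/s.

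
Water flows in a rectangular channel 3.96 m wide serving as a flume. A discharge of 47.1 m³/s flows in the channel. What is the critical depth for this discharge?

y_c = 2.43 m

For a rectangular channel, critical depth y_c = (q²/g)^(1/3) where q = Q/b = 47.1/3.96 = 11.89 m²/s.
So y_c = (11.89²/9.81)^(1/3) = 2.43 m.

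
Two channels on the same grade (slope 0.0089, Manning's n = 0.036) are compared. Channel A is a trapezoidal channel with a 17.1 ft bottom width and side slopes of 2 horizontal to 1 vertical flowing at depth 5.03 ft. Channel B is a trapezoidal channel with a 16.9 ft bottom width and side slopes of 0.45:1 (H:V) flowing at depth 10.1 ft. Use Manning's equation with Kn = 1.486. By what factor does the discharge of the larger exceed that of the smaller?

2.18

Channel A: With bottom width b = 17.1 ft and side slope z = 2: A = (b + zy)y = (17.1 + 2×5.03)×5.03 = 136.6 ft²; P = b + 2y√(1+z²) = 17.1 + 2×5.03×2.236 = 39.59 ft. Hydraulic radius R = A/P = 136.6/39.59 = 3.45 ft. Q_A = (1.486/0.036)·136.6·3.45^(2/3)·√0.0089 = 1215 ft³/s.
Channel B: With bottom width b = 16.9 ft and side slope z = 0.45: A = (b + zy)y = (16.9 + 0.45×10.1)×10.1 = 216.6 ft²; P = b + 2y√(1+z²) = 16.9 + 2×10.1×1.097 = 39.05 ft. Hydraulic radius R = A/P = 216.6/39.05 = 5.546 ft. Q_B = (1.486/0.036)·216.6·5.546^(2/3)·√0.0089 = 2643 ft³/s.
The larger discharge is 2643 ft³/s and the smaller is 1215 ft³/s; the ratio is 2.18.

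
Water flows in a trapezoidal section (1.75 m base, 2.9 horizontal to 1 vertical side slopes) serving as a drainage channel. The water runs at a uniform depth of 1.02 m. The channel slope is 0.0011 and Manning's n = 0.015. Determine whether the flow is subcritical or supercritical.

subcritical

With bottom width b = 1.75 m and side slope z = 2.9: A = (b + zy)y = (1.75 + 2.9×1.02)×1.02 = 4.802 m²; P = b + 2y√(1+z²) = 1.75 + 2×1.02×3.068 = 8.008 m.
Hydraulic radius R = A/P = 4.802/8.008 = 0.5997 m.
V = (1/n) R^(2/3) √S = (1/0.015) × 0.5997^(2/3) × √0.0011 = 1.572 m/s. Hydraulic depth D_h = A/T = 4.802/7.666 = 0.6264 m.
Froude number Fr = V/√(g·D_h) = 1.572/√(9.81×0.6264) = 0.634, which is less than 1, so the flow is subcritical.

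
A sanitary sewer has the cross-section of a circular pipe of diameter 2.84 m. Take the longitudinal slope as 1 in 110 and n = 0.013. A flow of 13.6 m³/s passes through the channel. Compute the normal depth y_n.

Manning's equation rearranged: A R^(2/3) = nQ / (1·√S) = 0.013 × 13.6 / (√0.009091) = 1.854.
Trying y = 0.928 m: A R^(2/3) = 1.164 — low.
Trying y = 1.46 m: A R^(2/3) = 2.642 — high.
Trying y = 1.19 m: A R^(2/3) = 1.849 — close enough.

y_n = 1.19 m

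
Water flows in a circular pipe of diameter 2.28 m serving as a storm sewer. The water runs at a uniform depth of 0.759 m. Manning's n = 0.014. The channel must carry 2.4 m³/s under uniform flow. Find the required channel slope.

S = 0.00251

For a circular section of diameter D = 2.28 m at depth y = 0.759 m, the central angle is θ = 2 arccos(1 − 2y/D) = 2.46 rad. Then A = (D²/8)(θ − sin θ) = 1.189 m² and P = Dθ/2 = 2.804 m.
Hydraulic radius R = A/P = 1.189/2.804 = 0.424 m.
From Manning's equation, S = [nQ / (1 A R^(2/3))]² = [0.014 × 2.4 / (1 × 1.189 × 0.424^(2/3))]² = 0.00251.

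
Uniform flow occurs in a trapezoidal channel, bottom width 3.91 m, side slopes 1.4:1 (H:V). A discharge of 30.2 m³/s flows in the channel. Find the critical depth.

y_c = 1.51 m

At critical depth, Q² T / (g A³) = 1, i.e. A³/T = Q²/g = 30.2²/9.81 = 92.97.
Try y = 1.12 m: A³/T = 32.78 — short.
Try y = 1.66 m: A³/T = 129.5 — over.
Try y = 1.51 m: A³/T = 92.48 — matches.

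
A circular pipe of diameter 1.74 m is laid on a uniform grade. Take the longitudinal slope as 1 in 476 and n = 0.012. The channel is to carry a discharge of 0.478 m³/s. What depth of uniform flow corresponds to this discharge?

Manning's equation rearranged: A R^(2/3) = nQ / (1·√S) = 0.012 × 0.478 / (√0.002101) = 0.1251.
At y = 0.278 m: A R^(2/3) = 0.07558 — too small.
At y = 0.391 m: A R^(2/3) = 0.1512 — too large.
At y = 0.356 m: A R^(2/3) = 0.1252 — ≈ 0.1251.

y_n = 0.356 m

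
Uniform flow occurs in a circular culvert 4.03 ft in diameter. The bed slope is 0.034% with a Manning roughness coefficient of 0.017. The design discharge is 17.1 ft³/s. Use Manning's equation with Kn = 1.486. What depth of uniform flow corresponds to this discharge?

Manning's equation rearranged: A R^(2/3) = nQ / (1.486·√S) = 0.017 × 17.1 / (1.486 × √0.00034) = 10.61.
Try y = 3.32 ft: A R^(2/3) = 12.88 — too large.
Try y = 2.8 ft: A R^(2/3) = 10.63 — ≈ 10.61.

y_n = 2.8 ft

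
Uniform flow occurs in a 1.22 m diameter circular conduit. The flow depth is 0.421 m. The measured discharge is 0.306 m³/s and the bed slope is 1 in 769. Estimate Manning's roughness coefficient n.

For a circular section of diameter D = 1.22 m at depth y = 0.421 m, the central angle is θ = 2 arccos(1 − 2y/D) = 2.512 rad. Then A = (D²/8)(θ − sin θ) = 0.3577 m² and P = Dθ/2 = 1.532 m.
Hydraulic radius R = A/P = 0.3577/1.532 = 0.2335 m.
Rearranging Manning's equation: n = (1/Q) A R^(2/3) S^(1/2) = (1/0.306) × 0.3577 × 0.2335^(2/3) × √0.0013 = 0.016.

n = 0.016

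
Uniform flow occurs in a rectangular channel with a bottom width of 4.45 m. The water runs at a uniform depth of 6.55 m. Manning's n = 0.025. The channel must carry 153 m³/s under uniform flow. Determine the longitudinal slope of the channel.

S = 0.00876

Flow area A = b·y = 4.45 × 6.55 = 29.15 m². Wetted perimeter P = b + 2y = 4.45 + 2×6.55 = 17.55 m.
Hydraulic radius R = A/P = 29.15/17.55 = 1.661 m.
From Manning's equation, S = [nQ / (1 A R^(2/3))]² = [0.025 × 153 / (1 × 29.15 × 1.661^(2/3))]² = 0.00876.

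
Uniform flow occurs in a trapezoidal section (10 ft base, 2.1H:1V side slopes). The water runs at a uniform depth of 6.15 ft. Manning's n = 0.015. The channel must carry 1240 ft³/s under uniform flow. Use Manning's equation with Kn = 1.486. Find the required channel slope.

S = 0.0014

With bottom width b = 10 ft and side slope z = 2.1: A = (b + zy)y = (10 + 2.1×6.15)×6.15 = 140.9 ft²; P = b + 2y√(1+z²) = 10 + 2×6.15×2.326 = 38.61 ft.
Hydraulic radius R = A/P = 140.9/38.61 = 3.65 ft.
From Manning's equation, S = [nQ / (1.486 A R^(2/3))]² = [0.015 × 1240 / (1.486 × 140.9 × 3.65^(2/3))]² = 0.0014.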